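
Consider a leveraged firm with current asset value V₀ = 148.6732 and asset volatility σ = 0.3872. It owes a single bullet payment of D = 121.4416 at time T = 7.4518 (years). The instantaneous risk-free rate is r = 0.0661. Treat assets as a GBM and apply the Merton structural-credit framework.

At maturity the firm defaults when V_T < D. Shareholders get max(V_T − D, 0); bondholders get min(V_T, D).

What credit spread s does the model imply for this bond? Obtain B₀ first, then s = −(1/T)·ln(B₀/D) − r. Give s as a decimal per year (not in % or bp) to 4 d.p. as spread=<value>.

d₁ = [ln(V₀/D) + (r + σ²/2)T] / (σ√T)
   = [ln(148.6732/121.4416) + (0.0661 + 0.5·0.3872²)·7.4518] / (0.3872·√7.4518)
   = [0.202317 + 1.051165] / 1.056978 = 1.185911
d₂ = d₁ − σ√T = 1.185911 − 1.056978 = 0.128933
N(d₁) = 0.882171,  N(d₂) = 0.551295,  e^(−rT) = 0.611058
E₀ = V₀·N(d₁) − D·e^(−rT)·N(d₂)
   = 148.6732·0.882171 − 121.4416·0.611058·0.551295 = 90.244852
B₀ = V₀ − E₀ = 148.6732 − 90.244852 = 58.428348
spread = −(1/T)·ln(B₀/D) − r = −(1/7.4518)·ln(58.428348/121.4416) − 0.0661 = 0.03208196

spread=0.0321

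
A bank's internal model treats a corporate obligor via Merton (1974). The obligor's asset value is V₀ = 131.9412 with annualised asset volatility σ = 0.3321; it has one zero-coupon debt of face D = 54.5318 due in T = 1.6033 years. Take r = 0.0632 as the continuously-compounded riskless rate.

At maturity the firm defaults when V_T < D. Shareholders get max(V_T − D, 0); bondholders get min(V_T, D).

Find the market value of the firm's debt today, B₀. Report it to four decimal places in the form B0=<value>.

B0=49.1692

d₁ = [ln(V₀/D) + (r + σ²/2)T] / (σ√T)
   = [ln(131.9412/54.5318) + (0.0632 + 0.5·0.3321²)·1.6033] / (0.3321·√1.6033)
   = [0.883572 + 0.189743] / 0.420510 = 2.552413
d₂ = d₁ − σ√T = 2.552413 − 0.420510 = 2.131903
N(d₁) = 0.994651,  N(d₂) = 0.983493,  e^(−rT) = 0.903636
E₀ = V₀·N(d₁) − D·e^(−rT)·N(d₂)
   = 131.9412·0.994651 − 54.5318·0.903636·0.983493 = 82.771981
B₀ = V₀ − E₀ = 131.9412 − 82.771981 = 49.169219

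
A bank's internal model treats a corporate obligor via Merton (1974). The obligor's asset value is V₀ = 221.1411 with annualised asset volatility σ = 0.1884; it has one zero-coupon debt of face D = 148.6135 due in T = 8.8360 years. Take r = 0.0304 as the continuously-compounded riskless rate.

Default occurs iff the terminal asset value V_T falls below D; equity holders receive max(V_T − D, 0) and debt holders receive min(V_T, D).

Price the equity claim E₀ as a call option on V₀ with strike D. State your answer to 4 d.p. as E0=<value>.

E0=112.4929

d₁ = [ln(V₀/D) + (r + σ²/2)T] / (σ√T)
   = [ln(221.1411/148.6135) + (0.0304 + 0.5·0.1884²)·8.8360] / (0.1884·√8.8360)
   = [0.397452 + 0.425429] / 0.560027 = 1.469361
d₂ = d₁ − σ√T = 1.469361 − 0.560027 = 0.909334
N(d₁) = 0.929133,  N(d₂) = 0.818413,  e^(−rT) = 0.764438
E₀ = V₀·N(d₁) − D·e^(−rT)·N(d₂)
   = 221.1411·0.929133 − 148.6135·0.764438·0.818413 = 112.492912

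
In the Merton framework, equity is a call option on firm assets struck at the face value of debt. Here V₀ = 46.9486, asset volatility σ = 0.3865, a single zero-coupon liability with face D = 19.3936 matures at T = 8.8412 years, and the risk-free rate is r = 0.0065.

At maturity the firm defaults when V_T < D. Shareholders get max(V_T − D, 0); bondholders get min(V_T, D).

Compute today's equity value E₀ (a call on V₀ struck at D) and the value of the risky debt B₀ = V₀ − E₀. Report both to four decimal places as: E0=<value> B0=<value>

d₁ = [ln(V₀/D) + (r + σ²/2)T] / (σ√T)
   = [ln(46.9486/19.3936) + (0.0065 + 0.5·0.3865²)·8.8412] / (0.3865·√8.8412)
   = [0.884110 + 0.717827] / 1.149225 = 1.393928
d₂ = d₁ − σ√T = 1.393928 − 1.149225 = 0.244703
N(d₁) = 0.918330,  N(d₂) = 0.596657,  e^(−rT) = 0.944152
E₀ = V₀·N(d₁) − D·e^(−rT)·N(d₂)
   = 46.9486·0.918330 − 19.3936·0.944152·0.596657 = 32.189233
B₀ = V₀ − E₀ = 46.9486 − 32.189233 = 14.759367

E0=32.1892 B0=14.7594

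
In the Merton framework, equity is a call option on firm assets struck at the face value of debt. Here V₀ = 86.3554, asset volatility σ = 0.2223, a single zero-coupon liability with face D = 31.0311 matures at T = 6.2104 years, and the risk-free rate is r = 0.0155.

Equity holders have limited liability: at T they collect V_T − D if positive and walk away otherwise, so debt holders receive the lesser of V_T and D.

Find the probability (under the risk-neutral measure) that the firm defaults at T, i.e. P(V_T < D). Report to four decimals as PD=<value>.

d₁ = [ln(V₀/D) + (r + σ²/2)T] / (σ√T)
   = [ln(86.3554/31.0311) + (0.0155 + 0.5·0.2223²)·6.2104] / (0.2223·√6.2104)
   = [1.023481 + 0.249712] / 0.553987 = 2.298238
d₂ = d₁ − σ√T = 2.298238 − 0.553987 = 1.744252
risk-neutral PD = N(−d₂) = N(-1.744252) = 0.040558

PD=0.0406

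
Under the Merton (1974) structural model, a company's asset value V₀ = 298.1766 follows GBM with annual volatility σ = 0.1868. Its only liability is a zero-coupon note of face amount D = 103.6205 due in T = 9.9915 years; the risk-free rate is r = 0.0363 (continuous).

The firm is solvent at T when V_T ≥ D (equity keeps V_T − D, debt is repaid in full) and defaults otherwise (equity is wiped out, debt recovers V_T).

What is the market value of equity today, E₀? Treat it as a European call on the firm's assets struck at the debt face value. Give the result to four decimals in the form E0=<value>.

E0=226.3016

d₁ = [ln(V₀/D) + (r + σ²/2)T] / (σ√T)
   = [ln(298.1766/103.6205) + (0.0363 + 0.5·0.1868²)·9.9915] / (0.1868·√9.9915)
   = [1.056951 + 0.537014] / 0.590462 = 2.699520
d₂ = d₁ − σ√T = 2.699520 − 0.590462 = 2.109058
N(d₁) = 0.996528,  N(d₂) = 0.982530,  e^(−rT) = 0.695801
E₀ = V₀·N(d₁) − D·e^(−rT)·N(d₂)
   = 298.1766·0.996528 − 103.6205·0.695801·0.982530 = 226.301640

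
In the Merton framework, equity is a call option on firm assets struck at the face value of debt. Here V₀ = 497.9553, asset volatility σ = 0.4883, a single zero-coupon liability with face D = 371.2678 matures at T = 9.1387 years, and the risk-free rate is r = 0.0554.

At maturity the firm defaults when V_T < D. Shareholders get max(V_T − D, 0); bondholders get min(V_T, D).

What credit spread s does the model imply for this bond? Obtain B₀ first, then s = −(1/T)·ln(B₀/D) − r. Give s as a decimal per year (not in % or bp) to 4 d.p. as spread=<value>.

d₁ = [ln(V₀/D) + (r + σ²/2)T] / (σ√T)
   = [ln(497.9553/371.2678) + (0.0554 + 0.5·0.4883²)·9.1387] / (0.4883·√9.1387)
   = [0.293587 + 1.595786] / 1.476145 = 1.279937
d₂ = d₁ − σ√T = 1.279937 − 1.476145 = -0.196208
N(d₁) = 0.899716,  N(d₂) = 0.422224,  e^(−rT) = 0.602731
E₀ = V₀·N(d₁) − D·e^(−rT)·N(d₂)
   = 497.9553·0.899716 − 371.2678·0.602731·0.422224 = 353.535531
B₀ = V₀ − E₀ = 497.9553 − 353.535531 = 144.419769
spread = −(1/T)·ln(B₀/D) − r = −(1/9.1387)·ln(144.419769/371.2678) − 0.0554 = 0.04791880

spread=0.0479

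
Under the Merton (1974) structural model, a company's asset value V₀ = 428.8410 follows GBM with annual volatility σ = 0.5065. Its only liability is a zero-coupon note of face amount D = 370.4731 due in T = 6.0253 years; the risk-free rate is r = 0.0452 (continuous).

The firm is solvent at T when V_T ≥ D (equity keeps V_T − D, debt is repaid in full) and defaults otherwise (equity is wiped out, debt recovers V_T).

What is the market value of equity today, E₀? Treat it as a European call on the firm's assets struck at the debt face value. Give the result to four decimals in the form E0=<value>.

E0=246.9598

d₁ = [ln(V₀/D) + (r + σ²/2)T] / (σ√T)
   = [ln(428.8410/370.4731) + (0.0452 + 0.5·0.5065²)·6.0253] / (0.5065·√6.0253)
   = [0.146305 + 1.045216] / 1.243280 = 0.958369
d₂ = d₁ − σ√T = 0.958369 − 1.243280 = -0.284910
N(d₁) = 0.831062,  N(d₂) = 0.387856,  e^(−rT) = 0.761593
E₀ = V₀·N(d₁) − D·e^(−rT)·N(d₂)
   = 428.8410·0.831062 − 370.4731·0.761593·0.387856 = 246.959810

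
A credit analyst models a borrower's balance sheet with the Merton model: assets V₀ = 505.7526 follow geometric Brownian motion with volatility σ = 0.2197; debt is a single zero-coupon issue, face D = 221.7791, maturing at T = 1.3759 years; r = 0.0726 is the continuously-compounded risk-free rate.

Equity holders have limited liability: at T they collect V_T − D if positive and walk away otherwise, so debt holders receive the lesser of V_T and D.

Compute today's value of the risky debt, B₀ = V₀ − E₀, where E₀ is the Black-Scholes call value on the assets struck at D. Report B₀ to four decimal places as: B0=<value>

B0=200.6927

d₁ = [ln(V₀/D) + (r + σ²/2)T] / (σ√T)
   = [ln(505.7526/221.7791) + (0.0726 + 0.5·0.2197²)·1.3759] / (0.2197·√1.3759)
   = [0.824366 + 0.133096] / 0.257705 = 3.715336
d₂ = d₁ − σ√T = 3.715336 − 0.257705 = 3.457631
N(d₁) = 0.999899,  N(d₂) = 0.999728,  e^(−rT) = 0.904937
E₀ = V₀·N(d₁) − D·e^(−rT)·N(d₂)
   = 505.7526·0.999899 − 221.7791·0.904937·0.999728 = 305.059932
B₀ = V₀ − E₀ = 505.7526 − 305.059932 = 200.692668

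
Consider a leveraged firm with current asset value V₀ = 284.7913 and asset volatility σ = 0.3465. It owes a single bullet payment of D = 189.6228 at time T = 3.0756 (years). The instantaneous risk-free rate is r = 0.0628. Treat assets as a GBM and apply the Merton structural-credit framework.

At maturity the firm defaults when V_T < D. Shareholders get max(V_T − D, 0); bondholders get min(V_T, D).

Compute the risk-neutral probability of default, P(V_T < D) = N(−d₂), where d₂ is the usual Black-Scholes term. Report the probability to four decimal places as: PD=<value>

d₁ = [ln(V₀/D) + (r + σ²/2)T] / (σ√T)
   = [ln(284.7913/189.6228) + (0.0628 + 0.5·0.3465²)·3.0756] / (0.3465·√3.0756)
   = [0.406720 + 0.377779] / 0.607671 = 1.290994
d₂ = d₁ − σ√T = 1.290994 − 0.607671 = 0.683324
risk-neutral PD = N(−d₂) = N(-0.683324) = 0.247201

PD=0.2472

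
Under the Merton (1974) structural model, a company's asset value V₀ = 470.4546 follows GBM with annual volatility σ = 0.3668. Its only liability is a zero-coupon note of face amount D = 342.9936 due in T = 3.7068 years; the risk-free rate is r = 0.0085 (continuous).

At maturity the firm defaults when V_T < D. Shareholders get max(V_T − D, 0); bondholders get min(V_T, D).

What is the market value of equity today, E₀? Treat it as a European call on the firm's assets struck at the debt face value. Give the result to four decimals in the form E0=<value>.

E0=192.2861

d₁ = [ln(V₀/D) + (r + σ²/2)T] / (σ√T)
   = [ln(470.4546/342.9936) + (0.0085 + 0.5·0.3668²)·3.7068] / (0.3668·√3.7068)
   = [0.315988 + 0.280868] / 0.706202 = 0.845163
d₂ = d₁ − σ√T = 0.845163 − 0.706202 = 0.138962
N(d₁) = 0.800990,  N(d₂) = 0.555260,  e^(−rT) = 0.968983
E₀ = V₀·N(d₁) − D·e^(−rT)·N(d₂)
   = 470.4546·0.800990 − 342.9936·0.968983·0.555260 = 192.286126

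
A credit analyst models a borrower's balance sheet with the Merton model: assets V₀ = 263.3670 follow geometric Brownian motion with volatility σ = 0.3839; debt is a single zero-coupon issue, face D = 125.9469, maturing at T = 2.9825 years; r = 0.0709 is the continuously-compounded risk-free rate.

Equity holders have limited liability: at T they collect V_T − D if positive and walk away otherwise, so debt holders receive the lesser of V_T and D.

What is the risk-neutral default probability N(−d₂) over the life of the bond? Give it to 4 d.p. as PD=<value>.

PD=0.1356

d₁ = [ln(V₀/D) + (r + σ²/2)T] / (σ√T)
   = [ln(263.3670/125.9469) + (0.0709 + 0.5·0.3839²)·2.9825] / (0.3839·√2.9825)
   = [0.737688 + 0.431238] / 0.662992 = 1.763108
d₂ = d₁ − σ√T = 1.763108 − 0.662992 = 1.100116
risk-neutral PD = N(−d₂) = N(-1.100116) = 0.135641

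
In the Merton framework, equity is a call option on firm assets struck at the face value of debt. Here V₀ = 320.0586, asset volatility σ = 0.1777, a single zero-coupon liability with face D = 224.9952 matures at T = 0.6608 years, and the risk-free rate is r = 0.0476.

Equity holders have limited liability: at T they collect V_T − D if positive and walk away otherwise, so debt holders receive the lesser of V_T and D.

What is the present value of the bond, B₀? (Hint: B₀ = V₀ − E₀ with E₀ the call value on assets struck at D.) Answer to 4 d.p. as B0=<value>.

B0=217.9820

d₁ = [ln(V₀/D) + (r + σ²/2)T] / (σ√T)
   = [ln(320.0586/224.9952) + (0.0476 + 0.5·0.1777²)·0.6608] / (0.1777·√0.6608)
   = [0.352425 + 0.041887] / 0.144452 = 2.729718
d₂ = d₁ − σ√T = 2.729718 − 0.144452 = 2.585267
N(d₁) = 0.996831,  N(d₂) = 0.995135,  e^(−rT) = 0.969035
E₀ = V₀·N(d₁) − D·e^(−rT)·N(d₂)
   = 320.0586·0.996831 − 224.9952·0.969035·0.995135 = 102.076621
B₀ = V₀ − E₀ = 320.0586 − 102.076621 = 217.981979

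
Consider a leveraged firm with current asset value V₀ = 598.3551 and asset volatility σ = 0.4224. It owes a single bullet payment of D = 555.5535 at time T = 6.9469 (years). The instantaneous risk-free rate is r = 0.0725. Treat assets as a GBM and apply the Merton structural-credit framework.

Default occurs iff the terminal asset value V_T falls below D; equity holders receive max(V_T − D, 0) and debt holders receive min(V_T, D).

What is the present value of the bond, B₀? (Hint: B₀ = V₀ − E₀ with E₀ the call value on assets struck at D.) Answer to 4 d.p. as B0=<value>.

d₁ = [ln(V₀/D) + (r + σ²/2)T] / (σ√T)
   = [ln(598.3551/555.5535) + (0.0725 + 0.5·0.4224²)·6.9469] / (0.4224·√6.9469)
   = [0.074219 + 1.123389] / 1.113319 = 1.075711
d₂ = d₁ − σ√T = 1.075711 − 1.113319 = -0.037608
N(d₁) = 0.858972,  N(d₂) = 0.485000,  e^(−rT) = 0.604321
E₀ = V₀·N(d₁) − D·e^(−rT)·N(d₂)
   = 598.3551·0.858972 − 555.5535·0.604321·0.485000 = 351.139762
B₀ = V₀ − E₀ = 598.3551 − 351.139762 = 247.215338

B0=247.2153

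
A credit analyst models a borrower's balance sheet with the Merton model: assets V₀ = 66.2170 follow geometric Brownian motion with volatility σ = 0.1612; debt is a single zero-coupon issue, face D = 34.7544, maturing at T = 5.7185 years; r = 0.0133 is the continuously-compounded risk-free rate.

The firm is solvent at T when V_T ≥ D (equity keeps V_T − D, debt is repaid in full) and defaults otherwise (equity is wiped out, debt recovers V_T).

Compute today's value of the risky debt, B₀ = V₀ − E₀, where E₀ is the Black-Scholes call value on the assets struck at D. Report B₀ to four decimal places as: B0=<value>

B0=31.9993

d₁ = [ln(V₀/D) + (r + σ²/2)T] / (σ√T)
   = [ln(66.2170/34.7544) + (0.0133 + 0.5·0.1612²)·5.7185] / (0.1612·√5.7185)
   = [0.644631 + 0.150355] / 0.385484 = 2.062307
d₂ = d₁ − σ√T = 2.062307 − 0.385484 = 1.676823
N(d₁) = 0.980411,  N(d₂) = 0.953211,  e^(−rT) = 0.926764
E₀ = V₀·N(d₁) − D·e^(−rT)·N(d₂)
   = 66.2170·0.980411 − 34.7544·0.926764·0.953211 = 34.217740
B₀ = V₀ − E₀ = 66.2170 − 34.217740 = 31.999260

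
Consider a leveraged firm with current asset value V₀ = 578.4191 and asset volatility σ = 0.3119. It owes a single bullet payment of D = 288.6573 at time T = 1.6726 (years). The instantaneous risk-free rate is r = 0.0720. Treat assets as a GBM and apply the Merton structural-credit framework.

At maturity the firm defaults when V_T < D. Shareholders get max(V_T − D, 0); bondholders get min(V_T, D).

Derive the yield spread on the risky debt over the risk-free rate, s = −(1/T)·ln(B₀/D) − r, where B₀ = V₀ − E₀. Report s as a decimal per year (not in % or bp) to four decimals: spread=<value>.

d₁ = [ln(V₀/D) + (r + σ²/2)T] / (σ√T)
   = [ln(578.4191/288.6573) + (0.0720 + 0.5·0.3119²)·1.6726] / (0.3119·√1.6726)
   = [0.695059 + 0.201784] / 0.403377 = 2.223334
d₂ = d₁ − σ√T = 2.223334 − 0.403377 = 1.819957
N(d₁) = 0.986903,  N(d₂) = 0.965617,  e^(−rT) = 0.886542
E₀ = V₀·N(d₁) − D·e^(−rT)·N(d₂)
   = 578.4191·0.986903 − 288.6573·0.886542·0.965617 = 323.735828
B₀ = V₀ − E₀ = 578.4191 − 323.735828 = 254.683272
spread = −(1/T)·ln(B₀/D) − r = −(1/1.6726)·ln(254.683272/288.6573) − 0.0720 = 0.00286516

spread=0.0029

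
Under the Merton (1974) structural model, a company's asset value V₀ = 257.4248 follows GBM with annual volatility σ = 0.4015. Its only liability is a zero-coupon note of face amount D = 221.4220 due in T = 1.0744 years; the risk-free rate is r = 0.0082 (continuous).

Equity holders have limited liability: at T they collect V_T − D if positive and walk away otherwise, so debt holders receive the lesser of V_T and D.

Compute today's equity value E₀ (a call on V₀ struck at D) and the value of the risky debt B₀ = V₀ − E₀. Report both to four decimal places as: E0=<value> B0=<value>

E0=61.0806 B0=196.3442

d₁ = [ln(V₀/D) + (r + σ²/2)T] / (σ√T)
   = [ln(257.4248/221.4220) + (0.0082 + 0.5·0.4015²)·1.0744] / (0.4015·√1.0744)
   = [0.150657 + 0.095408] / 0.416168 = 0.591264
d₂ = d₁ − σ√T = 0.591264 − 0.416168 = 0.175096
N(d₁) = 0.722828,  N(d₂) = 0.569498,  e^(−rT) = 0.991229
E₀ = V₀·N(d₁) − D·e^(−rT)·N(d₂)
   = 257.4248·0.722828 − 221.4220·0.991229·0.569498 = 61.080603
B₀ = V₀ − E₀ = 257.4248 − 61.080603 = 196.344197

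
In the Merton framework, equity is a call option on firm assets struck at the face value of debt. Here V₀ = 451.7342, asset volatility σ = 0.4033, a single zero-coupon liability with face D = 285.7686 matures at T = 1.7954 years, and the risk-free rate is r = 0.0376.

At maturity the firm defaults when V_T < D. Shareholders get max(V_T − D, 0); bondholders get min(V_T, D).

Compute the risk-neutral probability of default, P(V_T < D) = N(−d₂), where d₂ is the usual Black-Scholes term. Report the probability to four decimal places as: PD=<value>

PD=0.2413

d₁ = [ln(V₀/D) + (r + σ²/2)T] / (σ√T)
   = [ln(451.7342/285.7686) + (0.0376 + 0.5·0.4033²)·1.7954] / (0.4033·√1.7954)
   = [0.457912 + 0.213519] / 0.540392 = 1.242488
d₂ = d₁ − σ√T = 1.242488 − 0.540392 = 0.702096
risk-neutral PD = N(−d₂) = N(-0.702096) = 0.241310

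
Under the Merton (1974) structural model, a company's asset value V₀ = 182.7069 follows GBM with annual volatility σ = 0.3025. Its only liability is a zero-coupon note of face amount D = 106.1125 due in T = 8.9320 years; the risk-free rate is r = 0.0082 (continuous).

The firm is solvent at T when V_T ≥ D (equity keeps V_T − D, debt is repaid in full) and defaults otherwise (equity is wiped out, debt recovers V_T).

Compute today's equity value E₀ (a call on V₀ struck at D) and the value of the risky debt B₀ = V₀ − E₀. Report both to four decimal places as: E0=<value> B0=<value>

E0=100.9714 B0=81.7355

d₁ = [ln(V₀/D) + (r + σ²/2)T] / (σ√T)
   = [ln(182.7069/106.1125) + (0.0082 + 0.5·0.3025²)·8.9320] / (0.3025·√8.9320)
   = [0.543383 + 0.481909] / 0.904065 = 1.134092
d₂ = d₁ − σ√T = 1.134092 − 0.904065 = 0.230026
N(d₁) = 0.871622,  N(d₂) = 0.590964,  e^(−rT) = 0.929376
E₀ = V₀·N(d₁) − D·e^(−rT)·N(d₂)
   = 182.7069·0.871622 − 106.1125·0.929376·0.590964 = 100.971403
B₀ = V₀ − E₀ = 182.7069 − 100.971403 = 81.735497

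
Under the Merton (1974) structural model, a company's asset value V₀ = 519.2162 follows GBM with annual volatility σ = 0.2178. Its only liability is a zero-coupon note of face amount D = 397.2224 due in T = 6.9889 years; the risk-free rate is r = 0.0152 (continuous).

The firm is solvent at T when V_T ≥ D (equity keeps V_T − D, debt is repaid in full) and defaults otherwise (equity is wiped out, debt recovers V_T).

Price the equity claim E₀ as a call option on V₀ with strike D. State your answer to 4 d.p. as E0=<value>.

d₁ = [ln(V₀/D) + (r + σ²/2)T] / (σ√T)
   = [ln(519.2162/397.2224) + (0.0152 + 0.5·0.2178²)·6.9889] / (0.2178·√6.9889)
   = [0.267824 + 0.271997] / 0.575788 = 0.937535
d₂ = d₁ − σ√T = 0.937535 − 0.575788 = 0.361747
N(d₁) = 0.825758,  N(d₂) = 0.641230,  e^(−rT) = 0.899217
E₀ = V₀·N(d₁) − D·e^(−rT)·N(d₂)
   = 519.2162·0.825758 − 397.2224·0.899217·0.641230 = 199.706918

E0=199.7069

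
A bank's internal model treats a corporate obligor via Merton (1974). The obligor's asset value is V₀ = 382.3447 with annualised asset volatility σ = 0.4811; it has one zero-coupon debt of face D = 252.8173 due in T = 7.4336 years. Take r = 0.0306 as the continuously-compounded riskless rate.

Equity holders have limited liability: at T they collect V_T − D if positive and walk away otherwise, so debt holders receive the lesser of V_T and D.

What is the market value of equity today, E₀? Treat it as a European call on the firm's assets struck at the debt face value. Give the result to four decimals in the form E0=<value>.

d₁ = [ln(V₀/D) + (r + σ²/2)T] / (σ√T)
   = [ln(382.3447/252.8173) + (0.0306 + 0.5·0.4811²)·7.4336] / (0.4811·√7.4336)
   = [0.413655 + 1.087748] / 1.311701 = 1.144623
d₂ = d₁ − σ√T = 1.144623 − 1.311701 = -0.167078
N(d₁) = 0.873817,  N(d₂) = 0.433654,  e^(−rT) = 0.796548
E₀ = V₀·N(d₁) − D·e^(−rT)·N(d₂)
   = 382.3447·0.873817 − 252.8173·0.796548·0.433654 = 246.769675

E0=246.7697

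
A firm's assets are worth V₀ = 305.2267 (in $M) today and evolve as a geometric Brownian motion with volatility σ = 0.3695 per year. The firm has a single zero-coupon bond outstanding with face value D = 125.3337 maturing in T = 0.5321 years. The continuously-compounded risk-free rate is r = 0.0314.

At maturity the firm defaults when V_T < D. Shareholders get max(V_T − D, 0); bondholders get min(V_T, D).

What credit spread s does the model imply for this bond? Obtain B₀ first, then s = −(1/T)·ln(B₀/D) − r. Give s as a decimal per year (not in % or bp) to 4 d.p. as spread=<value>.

spread=0.0001

d₁ = [ln(V₀/D) + (r + σ²/2)T] / (σ√T)
   = [ln(305.2267/125.3337) + (0.0314 + 0.5·0.3695²)·0.5321] / (0.3695·√0.5321)
   = [0.890075 + 0.053032] / 0.269532 = 3.499047
d₂ = d₁ − σ√T = 3.499047 − 0.269532 = 3.229515
N(d₁) = 0.999767,  N(d₂) = 0.999380,  e^(−rT) = 0.983431
E₀ = V₀·N(d₁) − D·e^(−rT)·N(d₂)
   = 305.2267·0.999767 − 125.3337·0.983431·0.999380 = 181.974832
B₀ = V₀ − E₀ = 305.2267 − 181.974832 = 123.251868
spread = −(1/T)·ln(B₀/D) − r = −(1/0.5321)·ln(123.251868/125.3337) − 0.0314 = 0.00007869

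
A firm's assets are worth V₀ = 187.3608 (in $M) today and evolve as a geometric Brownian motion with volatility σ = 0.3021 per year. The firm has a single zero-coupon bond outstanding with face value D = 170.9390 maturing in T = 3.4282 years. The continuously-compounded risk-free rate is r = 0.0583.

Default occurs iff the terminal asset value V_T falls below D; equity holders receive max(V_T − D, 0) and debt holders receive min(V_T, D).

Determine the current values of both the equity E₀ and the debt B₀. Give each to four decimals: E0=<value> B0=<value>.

E0=64.3719 B0=122.9889

d₁ = [ln(V₀/D) + (r + σ²/2)T] / (σ√T)
   = [ln(187.3608/170.9390) + (0.0583 + 0.5·0.3021²)·3.4282] / (0.3021·√3.4282)
   = [0.091729 + 0.356300] / 0.559350 = 0.800983
d₂ = d₁ − σ√T = 0.800983 − 0.559350 = 0.241632
N(d₁) = 0.788429,  N(d₂) = 0.595467,  e^(−rT) = 0.818842
E₀ = V₀·N(d₁) − D·e^(−rT)·N(d₂)
   = 187.3608·0.788429 − 170.9390·0.818842·0.595467 = 64.371913
B₀ = V₀ − E₀ = 187.3608 − 64.371913 = 122.988887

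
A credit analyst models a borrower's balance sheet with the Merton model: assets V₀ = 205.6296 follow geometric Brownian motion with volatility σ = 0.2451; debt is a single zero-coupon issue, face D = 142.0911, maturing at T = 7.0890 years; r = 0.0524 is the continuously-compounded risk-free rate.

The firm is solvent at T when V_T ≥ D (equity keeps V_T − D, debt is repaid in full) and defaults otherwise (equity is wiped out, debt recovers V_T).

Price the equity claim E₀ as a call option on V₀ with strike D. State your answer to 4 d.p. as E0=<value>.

E0=113.3435

d₁ = [ln(V₀/D) + (r + σ²/2)T] / (σ√T)
   = [ln(205.6296/142.0911) + (0.0524 + 0.5·0.2451²)·7.0890] / (0.2451·√7.0890)
   = [0.369608 + 0.584396] / 0.652583 = 1.461889
d₂ = d₁ − σ√T = 1.461889 − 0.652583 = 0.809306
N(d₁) = 0.928114,  N(d₂) = 0.790830,  e^(−rT) = 0.689724
E₀ = V₀·N(d₁) − D·e^(−rT)·N(d₂)
   = 205.6296·0.928114 − 142.0911·0.689724·0.790830 = 113.343477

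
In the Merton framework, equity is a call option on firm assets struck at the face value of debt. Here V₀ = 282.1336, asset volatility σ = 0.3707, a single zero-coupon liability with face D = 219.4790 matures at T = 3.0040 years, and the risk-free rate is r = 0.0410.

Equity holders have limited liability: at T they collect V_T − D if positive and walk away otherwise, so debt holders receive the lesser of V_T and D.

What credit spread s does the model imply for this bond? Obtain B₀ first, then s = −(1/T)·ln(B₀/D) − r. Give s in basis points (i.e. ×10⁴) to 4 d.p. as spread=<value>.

d₁ = [ln(V₀/D) + (r + σ²/2)T] / (σ√T)
   = [ln(282.1336/219.4790) + (0.0410 + 0.5·0.3707²)·3.0040] / (0.3707·√3.0040)
   = [0.251124 + 0.329567] / 0.642499 = 0.903800
d₂ = d₁ − σ√T = 0.903800 − 0.642499 = 0.261301
N(d₁) = 0.816949,  N(d₂) = 0.603070,  e^(−rT) = 0.884119
E₀ = V₀·N(d₁) − D·e^(−rT)·N(d₂)
   = 282.1336·0.816949 − 219.4790·0.884119·0.603070 = 113.465880
B₀ = V₀ − E₀ = 282.1336 − 113.465880 = 168.667720
spread = −(1/T)·ln(B₀/D) − r = −(1/3.0040)·ln(168.667720/219.4790) − 0.0410 = 0.04665843
in basis points: 0.04665843 × 10⁴ = 466.5843 bp

spread=466.5843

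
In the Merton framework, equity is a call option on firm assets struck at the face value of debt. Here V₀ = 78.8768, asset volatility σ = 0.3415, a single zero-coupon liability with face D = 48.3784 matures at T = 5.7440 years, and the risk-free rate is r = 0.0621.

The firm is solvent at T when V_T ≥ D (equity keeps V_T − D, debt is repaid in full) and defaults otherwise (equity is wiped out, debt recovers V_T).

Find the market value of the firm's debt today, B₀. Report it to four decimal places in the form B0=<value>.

d₁ = [ln(V₀/D) + (r + σ²/2)T] / (σ√T)
   = [ln(78.8768/48.3784) + (0.0621 + 0.5·0.3415²)·5.7440] / (0.3415·√5.7440)
   = [0.488834 + 0.691642] / 0.818461 = 1.442311
d₂ = d₁ − σ√T = 1.442311 − 0.818461 = 0.623850
N(d₁) = 0.925393,  N(d₂) = 0.733637,  e^(−rT) = 0.699981
E₀ = V₀·N(d₁) − D·e^(−rT)·N(d₂)
   = 78.8768·0.925393 − 48.3784·0.699981·0.733637 = 48.148166
B₀ = V₀ − E₀ = 78.8768 − 48.148166 = 30.728634

B0=30.7286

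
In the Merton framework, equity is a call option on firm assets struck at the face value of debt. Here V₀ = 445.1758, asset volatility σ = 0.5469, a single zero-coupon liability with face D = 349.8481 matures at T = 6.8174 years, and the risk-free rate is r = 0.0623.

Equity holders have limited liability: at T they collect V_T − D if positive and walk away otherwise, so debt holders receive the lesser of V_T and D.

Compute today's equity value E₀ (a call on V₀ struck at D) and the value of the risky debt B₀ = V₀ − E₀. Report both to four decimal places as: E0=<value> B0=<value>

d₁ = [ln(V₀/D) + (r + σ²/2)T] / (σ√T)
   = [ln(445.1758/349.8481) + (0.0623 + 0.5·0.5469²)·6.8174] / (0.5469·√6.8174)
   = [0.240970 + 1.444265] / 1.427964 = 1.180166
d₂ = d₁ − σ√T = 1.180166 − 1.427964 = -0.247798
N(d₁) = 0.881033,  N(d₂) = 0.402145,  e^(−rT) = 0.653950
E₀ = V₀·N(d₁) − D·e^(−rT)·N(d₂)
   = 445.1758·0.881033 − 349.8481·0.653950·0.402145 = 300.210422
B₀ = V₀ − E₀ = 445.1758 − 300.210422 = 144.965378

E0=300.2104 B0=144.9654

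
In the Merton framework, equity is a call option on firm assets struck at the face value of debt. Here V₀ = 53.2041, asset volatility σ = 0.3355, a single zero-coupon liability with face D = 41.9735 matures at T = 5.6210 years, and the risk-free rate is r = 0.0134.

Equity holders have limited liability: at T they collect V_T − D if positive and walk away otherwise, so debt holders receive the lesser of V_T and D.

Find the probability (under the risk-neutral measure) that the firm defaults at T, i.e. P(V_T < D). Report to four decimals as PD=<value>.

d₁ = [ln(V₀/D) + (r + σ²/2)T] / (σ√T)
   = [ln(53.2041/41.9735) + (0.0134 + 0.5·0.3355²)·5.6210] / (0.3355·√5.6210)
   = [0.237097 + 0.391672] / 0.795425 = 0.790482
d₂ = d₁ − σ√T = 0.790482 − 0.795425 = -0.004944
risk-neutral PD = N(−d₂) = N(0.004944) = 0.501972

PD=0.5020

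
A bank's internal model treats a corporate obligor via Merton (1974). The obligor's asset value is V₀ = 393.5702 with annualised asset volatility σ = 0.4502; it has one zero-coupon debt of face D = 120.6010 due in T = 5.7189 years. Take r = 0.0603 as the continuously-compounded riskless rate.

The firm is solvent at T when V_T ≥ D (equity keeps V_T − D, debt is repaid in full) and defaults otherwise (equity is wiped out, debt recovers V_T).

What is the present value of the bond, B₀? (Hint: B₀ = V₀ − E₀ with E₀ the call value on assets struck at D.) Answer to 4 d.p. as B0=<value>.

d₁ = [ln(V₀/D) + (r + σ²/2)T] / (σ√T)
   = [ln(393.5702/120.6010) + (0.0603 + 0.5·0.4502²)·5.7189] / (0.4502·√5.7189)
   = [1.182772 + 0.924403] / 1.076618 = 1.957216
d₂ = d₁ − σ√T = 1.957216 − 1.076618 = 0.880598
N(d₁) = 0.974839,  N(d₂) = 0.810732,  e^(−rT) = 0.708327
E₀ = V₀·N(d₁) − D·e^(−rT)·N(d₂)
   = 393.5702·0.974839 − 120.6010·0.708327·0.810732 = 314.410828
B₀ = V₀ − E₀ = 393.5702 − 314.410828 = 79.159372

B0=79.1594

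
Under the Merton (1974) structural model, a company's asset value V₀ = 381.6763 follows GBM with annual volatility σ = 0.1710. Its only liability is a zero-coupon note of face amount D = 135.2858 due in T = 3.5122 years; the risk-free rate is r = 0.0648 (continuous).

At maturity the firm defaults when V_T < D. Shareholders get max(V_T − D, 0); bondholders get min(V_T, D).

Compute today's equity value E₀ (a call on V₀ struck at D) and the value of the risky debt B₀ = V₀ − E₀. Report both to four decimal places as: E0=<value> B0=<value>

E0=273.9285 B0=107.7478

d₁ = [ln(V₀/D) + (r + σ²/2)T] / (σ√T)
   = [ln(381.6763/135.2858) + (0.0648 + 0.5·0.1710²)·3.5122] / (0.1710·√3.5122)
   = [1.037183 + 0.278941] / 0.320469 = 4.106871
d₂ = d₁ − σ√T = 4.106871 − 0.320469 = 3.786402
N(d₁) = 0.999980,  N(d₂) = 0.999924,  e^(−rT) = 0.796450
E₀ = V₀·N(d₁) − D·e^(−rT)·N(d₂)
   = 381.6763·0.999980 − 135.2858·0.796450·0.999924 = 273.928466
B₀ = V₀ − E₀ = 381.6763 − 273.928466 = 107.747834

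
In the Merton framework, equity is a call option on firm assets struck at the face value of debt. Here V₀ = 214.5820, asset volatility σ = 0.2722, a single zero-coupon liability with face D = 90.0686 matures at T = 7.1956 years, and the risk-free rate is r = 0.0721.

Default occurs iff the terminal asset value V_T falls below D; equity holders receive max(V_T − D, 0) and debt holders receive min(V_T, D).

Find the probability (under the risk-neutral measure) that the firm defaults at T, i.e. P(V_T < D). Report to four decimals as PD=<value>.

PD=0.0625

d₁ = [ln(V₀/D) + (r + σ²/2)T] / (σ√T)
   = [ln(214.5820/90.0686) + (0.0721 + 0.5·0.2722²)·7.1956] / (0.2722·√7.1956)
   = [0.868120 + 0.785374] / 0.730166 = 2.264546
d₂ = d₁ − σ√T = 2.264546 − 0.730166 = 1.534380
risk-neutral PD = N(−d₂) = N(-1.534380) = 0.062468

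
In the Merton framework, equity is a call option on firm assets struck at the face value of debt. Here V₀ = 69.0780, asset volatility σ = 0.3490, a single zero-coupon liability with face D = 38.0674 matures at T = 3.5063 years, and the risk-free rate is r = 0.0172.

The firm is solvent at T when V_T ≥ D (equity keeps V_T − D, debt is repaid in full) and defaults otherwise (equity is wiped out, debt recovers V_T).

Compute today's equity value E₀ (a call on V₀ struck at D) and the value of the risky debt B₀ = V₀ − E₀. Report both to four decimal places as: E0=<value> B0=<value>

E0=35.8371 B0=33.2409

d₁ = [ln(V₀/D) + (r + σ²/2)T] / (σ√T)
   = [ln(69.0780/38.0674) + (0.0172 + 0.5·0.3490²)·3.5063] / (0.3490·√3.5063)
   = [0.595878 + 0.273844] / 0.653507 = 1.330854
d₂ = d₁ − σ√T = 1.330854 − 0.653507 = 0.677347
N(d₁) = 0.908381,  N(d₂) = 0.750907,  e^(−rT) = 0.941474
E₀ = V₀·N(d₁) − D·e^(−rT)·N(d₂)
   = 69.0780·0.908381 − 38.0674·0.941474·0.750907 = 35.837055
B₀ = V₀ − E₀ = 69.0780 − 35.837055 = 33.240945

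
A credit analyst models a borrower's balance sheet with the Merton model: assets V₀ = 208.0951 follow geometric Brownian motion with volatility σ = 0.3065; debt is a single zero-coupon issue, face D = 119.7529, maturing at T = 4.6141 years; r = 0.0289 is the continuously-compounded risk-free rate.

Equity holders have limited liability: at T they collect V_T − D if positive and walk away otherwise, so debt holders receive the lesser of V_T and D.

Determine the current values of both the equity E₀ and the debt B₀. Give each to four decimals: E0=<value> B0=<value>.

d₁ = [ln(V₀/D) + (r + σ²/2)T] / (σ√T)
   = [ln(208.0951/119.7529) + (0.0289 + 0.5·0.3065²)·4.6141] / (0.3065·√4.6141)
   = [0.552565 + 0.350077] / 0.658376 = 1.371012
d₂ = d₁ − σ√T = 1.371012 − 0.658376 = 0.712636
N(d₁) = 0.914814,  N(d₂) = 0.761965,  e^(−rT) = 0.875161
E₀ = V₀·N(d₁) − D·e^(−rT)·N(d₂)
   = 208.0951·0.914814 − 119.7529·0.875161·0.761965 = 110.512183
B₀ = V₀ − E₀ = 208.0951 − 110.512183 = 97.582917

E0=110.5122 B0=97.5829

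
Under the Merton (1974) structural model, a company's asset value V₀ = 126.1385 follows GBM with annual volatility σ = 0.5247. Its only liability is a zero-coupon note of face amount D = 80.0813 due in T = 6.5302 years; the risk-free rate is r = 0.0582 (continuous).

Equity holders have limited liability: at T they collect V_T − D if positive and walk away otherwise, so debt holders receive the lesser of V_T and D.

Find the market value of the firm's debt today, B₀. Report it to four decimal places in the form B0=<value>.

B0=38.6984

d₁ = [ln(V₀/D) + (r + σ²/2)T] / (σ√T)
   = [ln(126.1385/80.0813) + (0.0582 + 0.5·0.5247²)·6.5302] / (0.5247·√6.5302)
   = [0.454338 + 1.278973] / 1.340832 = 1.292713
d₂ = d₁ − σ√T = 1.292713 − 1.340832 = -0.048119
N(d₁) = 0.901945,  N(d₂) = 0.480811,  e^(−rT) = 0.683822
E₀ = V₀·N(d₁) − D·e^(−rT)·N(d₂)
   = 126.1385·0.901945 − 80.0813·0.683822·0.480811 = 87.440119
B₀ = V₀ − E₀ = 126.1385 − 87.440119 = 38.698381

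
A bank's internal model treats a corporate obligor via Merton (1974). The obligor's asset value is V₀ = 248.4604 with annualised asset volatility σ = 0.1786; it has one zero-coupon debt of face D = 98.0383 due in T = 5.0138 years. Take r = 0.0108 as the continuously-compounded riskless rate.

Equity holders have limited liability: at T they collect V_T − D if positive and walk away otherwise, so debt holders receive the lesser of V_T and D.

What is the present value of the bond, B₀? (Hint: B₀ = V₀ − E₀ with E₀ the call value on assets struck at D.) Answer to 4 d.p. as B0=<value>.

B0=92.7356

d₁ = [ln(V₀/D) + (r + σ²/2)T] / (σ√T)
   = [ln(248.4604/98.0383) + (0.0108 + 0.5·0.1786²)·5.0138] / (0.1786·√5.0138)
   = [0.929925 + 0.134114] / 0.399912 = 2.660680
d₂ = d₁ − σ√T = 2.660680 − 0.399912 = 2.260768
N(d₁) = 0.996101,  N(d₂) = 0.988113,  e^(−rT) = 0.947291
E₀ = V₀·N(d₁) − D·e^(−rT)·N(d₂)
   = 248.4604·0.996101 − 98.0383·0.947291·0.988113 = 155.724764
B₀ = V₀ − E₀ = 248.4604 − 155.724764 = 92.735636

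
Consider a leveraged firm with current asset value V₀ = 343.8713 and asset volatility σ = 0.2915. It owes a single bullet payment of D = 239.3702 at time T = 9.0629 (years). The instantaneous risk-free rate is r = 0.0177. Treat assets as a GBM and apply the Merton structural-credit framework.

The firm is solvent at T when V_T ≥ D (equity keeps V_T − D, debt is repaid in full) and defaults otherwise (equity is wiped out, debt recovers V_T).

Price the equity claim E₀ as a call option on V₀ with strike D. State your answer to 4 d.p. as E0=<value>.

E0=177.4743

d₁ = [ln(V₀/D) + (r + σ²/2)T] / (σ√T)
   = [ln(343.8713/239.3702) + (0.0177 + 0.5·0.2915²)·9.0629] / (0.2915·√9.0629)
   = [0.362256 + 0.545461] / 0.877551 = 1.034376
d₂ = d₁ − σ√T = 1.034376 − 0.877551 = 0.156825
N(d₁) = 0.849520,  N(d₂) = 0.562309,  e^(−rT) = 0.851792
E₀ = V₀·N(d₁) − D·e^(−rT)·N(d₂)
   = 343.8713·0.849520 − 239.3702·0.851792·0.562309 = 177.474348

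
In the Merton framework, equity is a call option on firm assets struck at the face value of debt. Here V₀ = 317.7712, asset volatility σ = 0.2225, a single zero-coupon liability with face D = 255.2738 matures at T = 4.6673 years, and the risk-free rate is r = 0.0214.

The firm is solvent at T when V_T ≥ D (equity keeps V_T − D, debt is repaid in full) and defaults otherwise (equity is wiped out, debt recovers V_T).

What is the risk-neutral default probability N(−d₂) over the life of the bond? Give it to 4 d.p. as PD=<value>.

PD=0.3361

d₁ = [ln(V₀/D) + (r + σ²/2)T] / (σ√T)
   = [ln(317.7712/255.2738) + (0.0214 + 0.5·0.2225²)·4.6673] / (0.2225·√4.6673)
   = [0.218995 + 0.215410] / 0.480688 = 0.903717
d₂ = d₁ − σ√T = 0.903717 − 0.480688 = 0.423029
risk-neutral PD = N(−d₂) = N(-0.423029) = 0.336137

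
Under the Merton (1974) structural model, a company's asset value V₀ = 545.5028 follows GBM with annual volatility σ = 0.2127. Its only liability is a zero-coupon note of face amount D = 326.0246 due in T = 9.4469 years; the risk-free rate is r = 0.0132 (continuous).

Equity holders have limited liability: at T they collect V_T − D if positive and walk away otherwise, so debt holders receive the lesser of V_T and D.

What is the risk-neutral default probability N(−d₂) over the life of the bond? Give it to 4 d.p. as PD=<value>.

d₁ = [ln(V₀/D) + (r + σ²/2)T] / (σ√T)
   = [ln(545.5028/326.0246) + (0.0132 + 0.5·0.2127²)·9.4469] / (0.2127·√9.4469)
   = [0.514735 + 0.338394] / 0.653751 = 1.304976
d₂ = d₁ − σ√T = 1.304976 − 0.653751 = 0.651226
risk-neutral PD = N(−d₂) = N(-0.651226) = 0.257450

PD=0.2575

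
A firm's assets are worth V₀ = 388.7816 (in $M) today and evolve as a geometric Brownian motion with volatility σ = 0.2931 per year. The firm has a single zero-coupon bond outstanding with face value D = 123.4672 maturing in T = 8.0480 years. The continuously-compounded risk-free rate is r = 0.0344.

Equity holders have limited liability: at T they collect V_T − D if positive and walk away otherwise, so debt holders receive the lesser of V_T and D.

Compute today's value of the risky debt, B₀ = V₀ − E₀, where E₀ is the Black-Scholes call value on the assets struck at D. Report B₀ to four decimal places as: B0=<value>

d₁ = [ln(V₀/D) + (r + σ²/2)T] / (σ√T)
   = [ln(388.7816/123.4672) + (0.0344 + 0.5·0.2931²)·8.0480] / (0.2931·√8.0480)
   = [1.147042 + 0.622543] / 0.831495 = 2.128197
d₂ = d₁ − σ√T = 2.128197 − 0.831495 = 1.296701
N(d₁) = 0.983340,  N(d₂) = 0.902633,  e^(−rT) = 0.758167
E₀ = V₀·N(d₁) − D·e^(−rT)·N(d₂)
   = 388.7816·0.983340 − 123.4672·0.758167·0.902633 = 297.809958
B₀ = V₀ − E₀ = 388.7816 − 297.809958 = 90.971642

B0=90.9716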